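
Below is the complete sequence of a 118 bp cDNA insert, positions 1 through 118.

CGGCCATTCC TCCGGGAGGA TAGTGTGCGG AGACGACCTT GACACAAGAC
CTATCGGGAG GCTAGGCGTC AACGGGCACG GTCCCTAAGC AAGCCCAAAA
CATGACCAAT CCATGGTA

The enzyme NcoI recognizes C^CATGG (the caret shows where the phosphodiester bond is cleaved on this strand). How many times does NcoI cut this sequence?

1

CCATGG occurs starting at position 111.
NcoI cuts at 1 site.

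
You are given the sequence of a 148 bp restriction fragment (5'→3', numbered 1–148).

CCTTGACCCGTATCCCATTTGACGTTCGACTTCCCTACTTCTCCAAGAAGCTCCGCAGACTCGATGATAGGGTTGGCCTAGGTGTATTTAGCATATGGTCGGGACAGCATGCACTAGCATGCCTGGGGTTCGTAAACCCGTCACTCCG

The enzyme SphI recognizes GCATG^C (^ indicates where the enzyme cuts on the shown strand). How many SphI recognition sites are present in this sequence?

2

GCATGC occurs starting at positions 107, 117.
SphI cuts at 2 sites.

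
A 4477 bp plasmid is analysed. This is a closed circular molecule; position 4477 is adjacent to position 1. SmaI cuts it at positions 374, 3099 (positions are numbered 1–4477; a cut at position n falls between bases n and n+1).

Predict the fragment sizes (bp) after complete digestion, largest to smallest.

2725, 1752 bp

Circular molecule, 2 cuts → 2 fragments:
  3099 − 374 = 2725 bp
  wrap: 4477 − 3099 + 374 = 1752 bp
Sorted largest to smallest: 2725, 1752 bp.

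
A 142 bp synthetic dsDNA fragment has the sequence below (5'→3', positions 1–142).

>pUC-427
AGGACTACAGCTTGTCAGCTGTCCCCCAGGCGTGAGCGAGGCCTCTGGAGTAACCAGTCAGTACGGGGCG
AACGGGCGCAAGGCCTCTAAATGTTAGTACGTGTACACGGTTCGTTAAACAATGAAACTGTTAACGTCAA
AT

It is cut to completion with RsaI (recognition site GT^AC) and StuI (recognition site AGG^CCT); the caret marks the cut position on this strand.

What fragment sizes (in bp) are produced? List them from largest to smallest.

41, 38, 21, 21, 15, 6 bp

RsaI sites (GTAC) start at positions 61, 97, 103.
RsaI cuts after base 2 of each site, so after positions 62, 98, 104.
StuI sites (AGGCCT) start at positions 39, 81.
StuI cuts after base 3 of each site, so after positions 41, 83.
Combined cut positions: 41, 62, 83, 98, 104.
Linear molecule, 5 cuts → 6 fragments:
  1–41 → 41 bp
  42–62 → 21 bp
  63–83 → 21 bp
  84–98 → 15 bp
  99–104 → 6 bp
  105–142 → 38 bp
Sorted largest to smallest: 41, 38, 21, 21, 15, 6 bp.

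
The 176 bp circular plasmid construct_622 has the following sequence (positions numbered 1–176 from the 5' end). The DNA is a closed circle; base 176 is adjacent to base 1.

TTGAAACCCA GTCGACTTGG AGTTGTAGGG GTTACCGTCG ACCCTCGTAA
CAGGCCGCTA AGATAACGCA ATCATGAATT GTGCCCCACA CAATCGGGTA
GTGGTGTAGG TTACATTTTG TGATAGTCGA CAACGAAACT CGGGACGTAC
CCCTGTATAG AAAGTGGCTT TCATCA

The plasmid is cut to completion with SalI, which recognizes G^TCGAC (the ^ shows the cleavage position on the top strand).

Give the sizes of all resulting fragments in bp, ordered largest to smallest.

89, 61, 26 bp

SalI sites (GTCGAC) start at positions 11, 37, 126.
SalI cuts after the first base of each site, so after positions 11, 37, 126.
Circular molecule, 3 cuts → 3 fragments:
  12–37 → 26 bp
  38–126 → 89 bp
  127–176 then 1–11 → 50 + 11 = 61 bp
Sorted largest to smallest: 89, 61, 26 bp.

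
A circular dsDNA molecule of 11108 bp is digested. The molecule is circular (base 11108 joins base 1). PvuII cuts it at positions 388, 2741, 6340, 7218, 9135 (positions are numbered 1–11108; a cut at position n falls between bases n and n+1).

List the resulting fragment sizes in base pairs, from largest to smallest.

Circular molecule, 5 cuts → 5 fragments:
  2741 − 388 = 2353 bp
  6340 − 2741 = 3599 bp
  7218 − 6340 = 878 bp
  9135 − 7218 = 1917 bp
  wrap: 11108 − 9135 + 388 = 2361 bp
Sorted largest to smallest: 3599, 2361, 2353, 1917, 878 bp.

3599, 2361, 2353, 1917, 878 bp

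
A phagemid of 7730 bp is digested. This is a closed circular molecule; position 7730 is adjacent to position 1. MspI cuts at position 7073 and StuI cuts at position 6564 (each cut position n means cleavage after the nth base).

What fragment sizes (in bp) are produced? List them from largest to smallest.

Combined cut positions (sorted): 6564, 7073.
Circular molecule, 2 cuts → 2 fragments:
  7073 − 6564 = 509 bp
  wrap: 7730 − 7073 + 6564 = 7221 bp
Sorted largest to smallest: 7221, 509 bp.

7221, 509 bp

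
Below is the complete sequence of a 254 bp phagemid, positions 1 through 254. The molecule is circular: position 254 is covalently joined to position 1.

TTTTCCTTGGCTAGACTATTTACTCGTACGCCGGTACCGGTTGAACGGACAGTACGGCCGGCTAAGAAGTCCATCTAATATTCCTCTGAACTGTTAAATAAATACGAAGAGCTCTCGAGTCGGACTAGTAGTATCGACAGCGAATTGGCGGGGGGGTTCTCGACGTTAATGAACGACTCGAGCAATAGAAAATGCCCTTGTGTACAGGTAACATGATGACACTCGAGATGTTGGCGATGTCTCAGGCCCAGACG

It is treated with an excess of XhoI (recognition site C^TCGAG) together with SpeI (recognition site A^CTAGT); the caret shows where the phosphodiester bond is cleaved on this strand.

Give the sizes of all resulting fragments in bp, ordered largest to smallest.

146, 53, 45, 10 bp

XhoI sites (CTCGAG) start at positions 114, 177, 222.
XhoI cuts after the first base of each site, so after positions 114, 177, 222.
The SpeI site (ACTAGT) starts at position 124.
SpeI cuts after the first base of each site, so after position 124.
Combined cut positions: 114, 124, 177, 222.
Circular molecule, 4 cuts → 4 fragments:
  115–124 → 10 bp
  125–177 → 53 bp
  178–222 → 45 bp
  223–254 then 1–114 → 32 + 114 = 146 bp
Sorted largest to smallest: 146, 53, 45, 10 bp.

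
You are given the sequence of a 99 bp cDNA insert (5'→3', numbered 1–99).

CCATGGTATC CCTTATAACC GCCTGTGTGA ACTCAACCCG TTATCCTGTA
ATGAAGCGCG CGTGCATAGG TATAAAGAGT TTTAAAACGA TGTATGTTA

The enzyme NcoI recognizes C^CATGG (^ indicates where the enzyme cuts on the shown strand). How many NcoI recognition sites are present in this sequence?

CCATGG occurs starting at position 1.
NcoI cuts at 1 site.

1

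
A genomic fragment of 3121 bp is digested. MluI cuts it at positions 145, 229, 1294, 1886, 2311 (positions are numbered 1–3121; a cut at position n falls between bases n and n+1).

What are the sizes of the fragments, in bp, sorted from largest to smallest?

1065, 810, 592, 425, 145, 84 bp

Linear molecule, 5 cuts → 6 fragments:
  145 − 0 = 145 bp
  229 − 145 = 84 bp
  1294 − 229 = 1065 bp
  1886 − 1294 = 592 bp
  2311 − 1886 = 425 bp
  3121 − 2311 = 810 bp
Sorted largest to smallest: 1065, 810, 592, 425, 145, 84 bp.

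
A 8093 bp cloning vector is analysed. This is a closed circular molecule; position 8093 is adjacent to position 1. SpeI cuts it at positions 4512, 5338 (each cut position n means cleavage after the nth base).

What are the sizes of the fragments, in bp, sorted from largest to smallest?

7267, 826 bp

Circular molecule, 2 cuts → 2 fragments:
  5338 − 4512 = 826 bp
  wrap: 8093 − 5338 + 4512 = 7267 bp
Sorted largest to smallest: 7267, 826 bp.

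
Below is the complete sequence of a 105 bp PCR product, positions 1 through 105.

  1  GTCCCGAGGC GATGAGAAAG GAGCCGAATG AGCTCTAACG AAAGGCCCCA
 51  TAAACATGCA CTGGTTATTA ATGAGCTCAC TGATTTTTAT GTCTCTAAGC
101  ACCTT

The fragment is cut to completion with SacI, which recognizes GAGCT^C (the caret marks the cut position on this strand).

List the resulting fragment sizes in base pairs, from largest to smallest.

43, 34, 28 bp

SacI sites (GAGCTC) start at positions 30, 73.
SacI cuts after base 5 of each site (before the last base), so after positions 34, 77.
Linear molecule, 2 cuts → 3 fragments:
  1–34 → 34 bp
  35–77 → 43 bp
  78–105 → 28 bp
Sorted largest to smallest: 43, 34, 28 bp.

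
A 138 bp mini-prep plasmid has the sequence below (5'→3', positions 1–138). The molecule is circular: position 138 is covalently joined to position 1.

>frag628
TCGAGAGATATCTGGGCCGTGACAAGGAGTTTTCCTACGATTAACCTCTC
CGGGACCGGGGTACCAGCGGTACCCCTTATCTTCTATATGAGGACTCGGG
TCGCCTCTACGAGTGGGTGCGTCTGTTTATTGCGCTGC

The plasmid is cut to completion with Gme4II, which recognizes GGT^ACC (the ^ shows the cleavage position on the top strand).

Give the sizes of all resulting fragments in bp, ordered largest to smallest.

129, 9 bp

Gme4II sites (GGTACC) start at positions 60, 69.
Gme4II cuts after base 3 of each site, so after positions 62, 71.
Circular molecule, 2 cuts → 2 fragments:
  63–71 → 9 bp
  72–138 then 1–62 → 67 + 62 = 129 bp
Sorted largest to smallest: 129, 9 bp.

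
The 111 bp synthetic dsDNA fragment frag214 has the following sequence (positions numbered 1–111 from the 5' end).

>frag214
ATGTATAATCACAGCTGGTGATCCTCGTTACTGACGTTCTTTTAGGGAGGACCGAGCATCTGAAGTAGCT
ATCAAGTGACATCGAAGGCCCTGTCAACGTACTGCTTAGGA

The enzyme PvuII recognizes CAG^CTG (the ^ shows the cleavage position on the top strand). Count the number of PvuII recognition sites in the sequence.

CAGCTG occurs starting at position 12.
PvuII cuts at 1 site.

1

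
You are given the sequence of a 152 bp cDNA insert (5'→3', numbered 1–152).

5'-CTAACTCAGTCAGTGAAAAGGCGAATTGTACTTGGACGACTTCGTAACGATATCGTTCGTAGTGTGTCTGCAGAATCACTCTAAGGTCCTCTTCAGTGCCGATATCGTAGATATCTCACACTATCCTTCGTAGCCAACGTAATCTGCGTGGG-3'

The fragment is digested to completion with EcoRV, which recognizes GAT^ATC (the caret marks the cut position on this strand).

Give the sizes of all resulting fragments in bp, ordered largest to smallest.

52, 51, 40, 9 bp

EcoRV sites (GATATC) start at positions 49, 101, 110.
EcoRV cuts after base 3 of each site, so after positions 51, 103, 112.
Linear molecule, 3 cuts → 4 fragments:
  1–51 → 51 bp
  52–103 → 52 bp
  104–112 → 9 bp
  113–152 → 40 bp
Sorted largest to smallest: 52, 51, 40, 9 bp.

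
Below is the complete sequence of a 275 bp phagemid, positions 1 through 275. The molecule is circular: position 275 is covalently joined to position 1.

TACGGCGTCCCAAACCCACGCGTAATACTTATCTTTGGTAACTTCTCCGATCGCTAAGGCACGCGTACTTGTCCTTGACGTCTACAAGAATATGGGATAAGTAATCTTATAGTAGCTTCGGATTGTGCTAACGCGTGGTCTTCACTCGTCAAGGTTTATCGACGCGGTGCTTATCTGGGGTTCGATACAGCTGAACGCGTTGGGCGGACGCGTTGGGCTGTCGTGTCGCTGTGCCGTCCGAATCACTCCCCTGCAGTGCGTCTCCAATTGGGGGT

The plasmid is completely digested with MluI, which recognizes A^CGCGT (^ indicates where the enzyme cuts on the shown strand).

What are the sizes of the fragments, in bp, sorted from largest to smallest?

MluI sites (ACGCGT) start at positions 18, 61, 131, 195, 208.
MluI cuts after the first base of each site, so after positions 18, 61, 131, 195, 208.
Circular molecule, 5 cuts → 5 fragments:
  19–61 → 43 bp
  62–131 → 70 bp
  132–195 → 64 bp
  196–208 → 13 bp
  209–275 then 1–18 → 67 + 18 = 85 bp
Sorted largest to smallest: 85, 70, 64, 43, 13 bp.

85, 70, 64, 43, 13 bp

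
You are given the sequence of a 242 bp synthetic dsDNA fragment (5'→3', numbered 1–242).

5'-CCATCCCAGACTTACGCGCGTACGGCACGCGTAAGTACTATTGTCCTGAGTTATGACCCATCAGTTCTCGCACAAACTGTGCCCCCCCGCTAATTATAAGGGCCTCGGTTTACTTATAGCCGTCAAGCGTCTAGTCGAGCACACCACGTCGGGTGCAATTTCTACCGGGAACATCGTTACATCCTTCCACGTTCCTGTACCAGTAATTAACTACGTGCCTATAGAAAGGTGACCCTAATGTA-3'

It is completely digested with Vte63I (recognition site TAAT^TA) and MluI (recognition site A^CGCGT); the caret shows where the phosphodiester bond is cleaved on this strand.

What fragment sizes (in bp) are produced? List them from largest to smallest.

113, 67, 35, 27 bp

Vte63I sites (TAATTA) start at positions 91, 204.
Vte63I cuts after base 4 of each site, so after positions 94, 207.
The MluI site (ACGCGT) starts at position 27.
MluI cuts after the first base of each site, so after position 27.
Combined cut positions: 27, 94, 207.
Linear molecule, 3 cuts → 4 fragments:
  1–27 → 27 bp
  28–94 → 67 bp
  95–207 → 113 bp
  208–242 → 35 bp
Sorted largest to smallest: 113, 67, 35, 27 bp.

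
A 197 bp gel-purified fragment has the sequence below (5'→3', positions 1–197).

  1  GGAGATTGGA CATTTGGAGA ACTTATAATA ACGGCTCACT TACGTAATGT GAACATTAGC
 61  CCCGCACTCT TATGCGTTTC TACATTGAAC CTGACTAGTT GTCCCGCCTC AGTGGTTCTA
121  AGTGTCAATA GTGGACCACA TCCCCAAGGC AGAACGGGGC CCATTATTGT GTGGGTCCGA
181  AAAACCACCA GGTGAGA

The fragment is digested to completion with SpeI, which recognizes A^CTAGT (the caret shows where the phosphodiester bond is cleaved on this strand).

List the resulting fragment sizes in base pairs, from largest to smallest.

103, 94 bp

The SpeI site (ACTAGT) starts at position 94.
SpeI cuts after the first base of each site, so after position 94.
Linear molecule, 1 cut → 2 fragments:
  1–94 → 94 bp
  95–197 → 103 bp
Sorted largest to smallest: 103, 94 bp.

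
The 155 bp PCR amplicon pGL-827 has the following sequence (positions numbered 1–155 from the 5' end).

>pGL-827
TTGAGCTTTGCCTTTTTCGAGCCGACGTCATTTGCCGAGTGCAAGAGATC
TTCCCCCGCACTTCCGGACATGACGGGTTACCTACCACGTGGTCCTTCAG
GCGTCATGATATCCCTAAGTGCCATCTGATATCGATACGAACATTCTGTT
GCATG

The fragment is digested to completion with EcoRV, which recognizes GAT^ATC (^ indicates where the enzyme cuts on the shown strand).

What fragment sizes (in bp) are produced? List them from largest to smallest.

110, 25, 20 bp

EcoRV sites (GATATC) start at positions 108, 128.
EcoRV cuts after base 3 of each site, so after positions 110, 130.
Linear molecule, 2 cuts → 3 fragments:
  1–110 → 110 bp
  111–130 → 20 bp
  131–155 → 25 bp
Sorted largest to smallest: 110, 25, 20 bp.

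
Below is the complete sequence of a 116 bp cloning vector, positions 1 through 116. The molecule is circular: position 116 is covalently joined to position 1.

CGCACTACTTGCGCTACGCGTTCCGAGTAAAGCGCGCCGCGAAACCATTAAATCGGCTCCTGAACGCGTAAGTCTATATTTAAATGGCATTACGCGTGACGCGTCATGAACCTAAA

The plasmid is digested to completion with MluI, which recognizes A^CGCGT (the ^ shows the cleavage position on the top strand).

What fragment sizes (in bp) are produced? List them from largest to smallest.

MluI sites (ACGCGT) start at positions 16, 64, 92, 99.
MluI cuts after the first base of each site, so after positions 16, 64, 92, 99.
Circular molecule, 4 cuts → 4 fragments:
  17–64 → 48 bp
  65–92 → 28 bp
  93–99 → 7 bp
  100–116 then 1–16 → 17 + 16 = 33 bp
Sorted largest to smallest: 48, 33, 28, 7 bp.

48, 33, 28, 7 bp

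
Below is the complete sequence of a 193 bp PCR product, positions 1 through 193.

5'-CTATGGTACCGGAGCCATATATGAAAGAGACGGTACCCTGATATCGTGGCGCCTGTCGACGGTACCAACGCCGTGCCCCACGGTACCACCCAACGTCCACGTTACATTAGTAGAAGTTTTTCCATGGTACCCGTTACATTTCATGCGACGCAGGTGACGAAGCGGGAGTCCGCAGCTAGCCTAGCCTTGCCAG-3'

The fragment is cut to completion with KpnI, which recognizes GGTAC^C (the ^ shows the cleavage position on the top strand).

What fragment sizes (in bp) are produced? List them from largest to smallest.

63, 44, 29, 27, 21, 9 bp

KpnI sites (GGTACC) start at positions 5, 32, 61, 82, 126.
KpnI cuts after base 5 of each site (before the last base), so after positions 9, 36, 65, 86, 130.
Linear molecule, 5 cuts → 6 fragments:
  1–9 → 9 bp
  10–36 → 27 bp
  37–65 → 29 bp
  66–86 → 21 bp
  87–130 → 44 bp
  131–193 → 63 bp
Sorted largest to smallest: 63, 44, 29, 27, 21, 9 bp.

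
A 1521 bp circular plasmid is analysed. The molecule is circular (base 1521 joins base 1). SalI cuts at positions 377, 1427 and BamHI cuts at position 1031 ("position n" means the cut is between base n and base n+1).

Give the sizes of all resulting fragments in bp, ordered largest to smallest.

Combined cut positions (sorted): 377, 1031, 1427.
Circular molecule, 3 cuts → 3 fragments:
  1031 − 377 = 654 bp
  1427 − 1031 = 396 bp
  wrap: 1521 − 1427 + 377 = 471 bp
Sorted largest to smallest: 654, 471, 396 bp.

654, 471, 396 bp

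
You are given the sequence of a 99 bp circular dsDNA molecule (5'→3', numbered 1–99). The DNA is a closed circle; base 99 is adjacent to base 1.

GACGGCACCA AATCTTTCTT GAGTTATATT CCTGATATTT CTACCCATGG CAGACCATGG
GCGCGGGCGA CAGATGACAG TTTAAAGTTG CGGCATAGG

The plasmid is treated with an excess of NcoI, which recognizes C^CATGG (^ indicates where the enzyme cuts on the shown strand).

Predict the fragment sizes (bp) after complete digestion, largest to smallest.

89, 10 bp

NcoI sites (CCATGG) start at positions 45, 55.
NcoI cuts after the first base of each site, so after positions 45, 55.
Circular molecule, 2 cuts → 2 fragments:
  46–55 → 10 bp
  56–99 then 1–45 → 44 + 45 = 89 bp
Sorted largest to smallest: 89, 10 bp.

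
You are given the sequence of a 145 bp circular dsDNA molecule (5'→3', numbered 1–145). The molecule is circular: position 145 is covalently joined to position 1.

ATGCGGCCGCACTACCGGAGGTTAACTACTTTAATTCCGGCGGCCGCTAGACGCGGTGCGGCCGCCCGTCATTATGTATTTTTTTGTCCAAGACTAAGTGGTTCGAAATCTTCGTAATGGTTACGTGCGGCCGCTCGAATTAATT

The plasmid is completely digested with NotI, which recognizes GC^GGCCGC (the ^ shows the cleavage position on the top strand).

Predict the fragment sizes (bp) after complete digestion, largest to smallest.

NotI sites (GCGGCCGC) start at positions 3, 40, 58, 127.
NotI cuts after base 2 of each site, so after positions 4, 41, 59, 128.
Circular molecule, 4 cuts → 4 fragments:
  5–41 → 37 bp
  42–59 → 18 bp
  60–128 → 69 bp
  129–145 then 1–4 → 17 + 4 = 21 bp
Sorted largest to smallest: 69, 37, 21, 18 bp.

69, 37, 21, 18 bp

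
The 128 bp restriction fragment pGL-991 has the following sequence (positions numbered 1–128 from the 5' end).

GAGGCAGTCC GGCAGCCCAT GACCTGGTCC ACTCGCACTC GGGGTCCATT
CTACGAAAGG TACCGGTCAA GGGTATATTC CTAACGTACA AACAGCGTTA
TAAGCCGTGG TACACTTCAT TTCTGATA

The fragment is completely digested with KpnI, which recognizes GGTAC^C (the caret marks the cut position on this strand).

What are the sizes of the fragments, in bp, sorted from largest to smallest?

The KpnI site (GGTACC) starts at position 59.
KpnI cuts after base 5 of each site (before the last base), so after position 63.
Linear molecule, 1 cut → 2 fragments:
  1–63 → 63 bp
  64–128 → 65 bp
Sorted largest to smallest: 65, 63 bp.

65, 63 bp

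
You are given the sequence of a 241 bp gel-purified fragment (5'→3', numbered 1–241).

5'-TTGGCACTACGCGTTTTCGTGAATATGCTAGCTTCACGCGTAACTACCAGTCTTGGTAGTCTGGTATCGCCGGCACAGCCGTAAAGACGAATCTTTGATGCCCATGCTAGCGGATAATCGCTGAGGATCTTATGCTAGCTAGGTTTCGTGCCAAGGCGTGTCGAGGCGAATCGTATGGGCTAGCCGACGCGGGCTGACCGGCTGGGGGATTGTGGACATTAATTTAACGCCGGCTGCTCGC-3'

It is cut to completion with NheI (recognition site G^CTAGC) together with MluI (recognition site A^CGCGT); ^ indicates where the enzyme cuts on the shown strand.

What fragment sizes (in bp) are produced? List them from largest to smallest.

NheI sites (GCTAGC) start at positions 27, 106, 134, 179.
NheI cuts after the first base of each site, so after positions 27, 106, 134, 179.
MluI sites (ACGCGT) start at positions 9, 36.
MluI cuts after the first base of each site, so after positions 9, 36.
Combined cut positions: 9, 27, 36, 106, 134, 179.
Linear molecule, 6 cuts → 7 fragments:
  1–9 → 9 bp
  10–27 → 18 bp
  28–36 → 9 bp
  37–106 → 70 bp
  107–134 → 28 bp
  135–179 → 45 bp
  180–241 → 62 bp
Sorted largest to smallest: 70, 62, 45, 28, 18, 9, 9 bp.

70, 62, 45, 28, 18, 9, 9 bp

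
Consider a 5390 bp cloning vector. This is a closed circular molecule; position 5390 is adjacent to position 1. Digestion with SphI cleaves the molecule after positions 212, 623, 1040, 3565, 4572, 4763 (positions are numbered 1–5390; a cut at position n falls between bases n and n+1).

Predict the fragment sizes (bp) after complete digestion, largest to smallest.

Circular molecule, 6 cuts → 6 fragments:
  623 − 212 = 411 bp
  1040 − 623 = 417 bp
  3565 − 1040 = 2525 bp
  4572 − 3565 = 1007 bp
  4763 − 4572 = 191 bp
  wrap: 5390 − 4763 + 212 = 839 bp
Sorted largest to smallest: 2525, 1007, 839, 417, 411, 191 bp.

2525, 1007, 839, 417, 411, 191 bp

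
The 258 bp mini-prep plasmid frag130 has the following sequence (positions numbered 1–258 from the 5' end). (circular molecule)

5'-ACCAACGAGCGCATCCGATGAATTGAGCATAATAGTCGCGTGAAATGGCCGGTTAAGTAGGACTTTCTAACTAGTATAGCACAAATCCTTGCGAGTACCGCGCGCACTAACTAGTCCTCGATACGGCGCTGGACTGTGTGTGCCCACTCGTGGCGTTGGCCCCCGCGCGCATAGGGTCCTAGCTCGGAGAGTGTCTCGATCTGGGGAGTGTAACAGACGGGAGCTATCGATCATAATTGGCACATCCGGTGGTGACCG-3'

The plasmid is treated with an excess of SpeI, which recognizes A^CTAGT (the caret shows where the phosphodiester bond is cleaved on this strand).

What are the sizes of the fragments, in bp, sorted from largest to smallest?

SpeI sites (ACTAGT) start at positions 70, 110.
SpeI cuts after the first base of each site, so after positions 70, 110.
Circular molecule, 2 cuts → 2 fragments:
  71–110 → 40 bp
  111–258 then 1–70 → 148 + 70 = 218 bp
Sorted largest to smallest: 218, 40 bp.

218, 40 bp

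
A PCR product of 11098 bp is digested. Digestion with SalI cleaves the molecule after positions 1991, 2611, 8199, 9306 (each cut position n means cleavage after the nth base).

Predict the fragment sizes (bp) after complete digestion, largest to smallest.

5588, 1991, 1792, 1107, 620 bp

Linear molecule, 4 cuts → 5 fragments:
  1991 − 0 = 1991 bp
  2611 − 1991 = 620 bp
  8199 − 2611 = 5588 bp
  9306 − 8199 = 1107 bp
  11098 − 9306 = 1792 bp
Sorted largest to smallest: 5588, 1991, 1792, 1107, 620 bp.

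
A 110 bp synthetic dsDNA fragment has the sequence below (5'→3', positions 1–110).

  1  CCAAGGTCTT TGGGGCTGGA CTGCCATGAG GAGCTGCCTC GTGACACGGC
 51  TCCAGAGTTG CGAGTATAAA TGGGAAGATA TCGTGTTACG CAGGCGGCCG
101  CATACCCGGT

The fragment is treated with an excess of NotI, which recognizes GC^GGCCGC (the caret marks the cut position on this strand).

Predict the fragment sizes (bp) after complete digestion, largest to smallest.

95, 15 bp

The NotI site (GCGGCCGC) starts at position 94.
NotI cuts after base 2 of each site, so after position 95.
Linear molecule, 1 cut → 2 fragments:
  1–95 → 95 bp
  96–110 → 15 bp
Sorted largest to smallest: 95, 15 bp.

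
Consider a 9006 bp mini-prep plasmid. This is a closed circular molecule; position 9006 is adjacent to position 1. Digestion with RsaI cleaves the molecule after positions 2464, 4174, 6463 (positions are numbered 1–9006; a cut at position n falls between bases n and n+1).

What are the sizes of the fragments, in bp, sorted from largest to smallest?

Circular molecule, 3 cuts → 3 fragments:
  4174 − 2464 = 1710 bp
  6463 − 4174 = 2289 bp
  wrap: 9006 − 6463 + 2464 = 5007 bp
Sorted largest to smallest: 5007, 2289, 1710 bp.

5007, 2289, 1710 bp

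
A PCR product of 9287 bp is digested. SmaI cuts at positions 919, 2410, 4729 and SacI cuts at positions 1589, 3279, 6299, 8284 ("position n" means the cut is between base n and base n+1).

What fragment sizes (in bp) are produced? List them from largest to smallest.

1985, 1570, 1450, 1003, 919, 869, 821, 670 bp

Combined cut positions (sorted): 919, 1589, 2410, 3279, 4729, 6299, 8284.
Linear molecule, 7 cuts → 8 fragments:
  919 − 0 = 919 bp
  1589 − 919 = 670 bp
  2410 − 1589 = 821 bp
  3279 − 2410 = 869 bp
  4729 − 3279 = 1450 bp
  6299 − 4729 = 1570 bp
  8284 − 6299 = 1985 bp
  9287 − 8284 = 1003 bp
Sorted largest to smallest: 1985, 1570, 1450, 1003, 919, 869, 821, 670 bp.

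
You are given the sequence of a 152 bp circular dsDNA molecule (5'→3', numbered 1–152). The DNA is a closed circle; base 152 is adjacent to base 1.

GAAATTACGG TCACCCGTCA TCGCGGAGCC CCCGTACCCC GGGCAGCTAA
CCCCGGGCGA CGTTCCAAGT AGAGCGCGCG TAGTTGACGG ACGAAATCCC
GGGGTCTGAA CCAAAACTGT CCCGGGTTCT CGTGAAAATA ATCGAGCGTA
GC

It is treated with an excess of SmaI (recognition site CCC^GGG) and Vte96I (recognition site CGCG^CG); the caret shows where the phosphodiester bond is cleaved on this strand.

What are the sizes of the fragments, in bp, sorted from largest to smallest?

SmaI sites (CCCGGG) start at positions 38, 52, 98, 121.
SmaI cuts after base 3 of each site, so after positions 40, 54, 100, 123.
The Vte96I site (CGCGCG) starts at position 75.
Vte96I cuts after base 4 of each site, so after position 78.
Combined cut positions: 40, 54, 78, 100, 123.
Circular molecule, 5 cuts → 5 fragments:
  41–54 → 14 bp
  55–78 → 24 bp
  79–100 → 22 bp
  101–123 → 23 bp
  124–152 then 1–40 → 29 + 40 = 69 bp
Sorted largest to smallest: 69, 24, 23, 22, 14 bp.

69, 24, 23, 22, 14 bp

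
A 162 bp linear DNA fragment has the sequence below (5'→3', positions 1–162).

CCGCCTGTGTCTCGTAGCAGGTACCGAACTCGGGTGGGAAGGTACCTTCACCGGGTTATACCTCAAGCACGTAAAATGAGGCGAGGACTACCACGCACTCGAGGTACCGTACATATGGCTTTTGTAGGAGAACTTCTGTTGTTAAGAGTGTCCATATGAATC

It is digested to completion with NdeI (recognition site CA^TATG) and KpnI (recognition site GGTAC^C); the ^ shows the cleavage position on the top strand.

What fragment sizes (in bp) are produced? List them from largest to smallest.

NdeI sites (CATATG) start at positions 112, 153.
NdeI cuts after base 2 of each site, so after positions 113, 154.
KpnI sites (GGTACC) start at positions 20, 41, 103.
KpnI cuts after base 5 of each site (before the last base), so after positions 24, 45, 107.
Combined cut positions: 24, 45, 107, 113, 154.
Linear molecule, 5 cuts → 6 fragments:
  1–24 → 24 bp
  25–45 → 21 bp
  46–107 → 62 bp
  108–113 → 6 bp
  114–154 → 41 bp
  155–162 → 8 bp
Sorted largest to smallest: 62, 41, 24, 21, 8, 6 bp.

62, 41, 24, 21, 8, 6 bp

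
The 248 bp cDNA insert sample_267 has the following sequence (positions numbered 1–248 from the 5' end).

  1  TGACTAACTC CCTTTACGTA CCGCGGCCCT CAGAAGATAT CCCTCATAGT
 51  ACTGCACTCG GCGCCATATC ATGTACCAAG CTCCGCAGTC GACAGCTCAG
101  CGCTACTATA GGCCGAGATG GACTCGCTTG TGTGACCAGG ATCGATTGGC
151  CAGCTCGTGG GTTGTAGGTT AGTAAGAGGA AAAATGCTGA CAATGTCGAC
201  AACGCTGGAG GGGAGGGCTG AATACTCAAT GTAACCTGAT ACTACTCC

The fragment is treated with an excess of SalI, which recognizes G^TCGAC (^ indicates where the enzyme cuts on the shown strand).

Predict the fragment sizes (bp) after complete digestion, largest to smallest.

SalI sites (GTCGAC) start at positions 88, 195.
SalI cuts after the first base of each site, so after positions 88, 195.
Linear molecule, 2 cuts → 3 fragments:
  1–88 → 88 bp
  89–195 → 107 bp
  196–248 → 53 bp
Sorted largest to smallest: 107, 88, 53 bp.

107, 88, 53 bp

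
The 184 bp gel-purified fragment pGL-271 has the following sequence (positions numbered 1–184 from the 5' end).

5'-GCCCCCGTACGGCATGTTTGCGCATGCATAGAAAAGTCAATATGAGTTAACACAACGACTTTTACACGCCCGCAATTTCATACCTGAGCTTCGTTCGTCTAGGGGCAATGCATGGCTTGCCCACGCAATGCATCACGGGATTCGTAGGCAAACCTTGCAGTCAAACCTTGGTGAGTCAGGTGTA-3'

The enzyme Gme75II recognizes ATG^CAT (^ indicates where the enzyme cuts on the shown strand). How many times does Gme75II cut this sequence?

ATGCAT occurs starting at positions 24, 108, 128.
Gme75II cuts at 3 sites.

3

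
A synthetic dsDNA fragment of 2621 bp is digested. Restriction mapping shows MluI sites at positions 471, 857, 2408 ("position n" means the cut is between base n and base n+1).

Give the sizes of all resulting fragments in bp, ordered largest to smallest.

1551, 471, 386, 213 bp

Linear molecule, 3 cuts → 4 fragments:
  471 − 0 = 471 bp
  857 − 471 = 386 bp
  2408 − 857 = 1551 bp
  2621 − 2408 = 213 bp
Sorted largest to smallest: 1551, 471, 386, 213 bp.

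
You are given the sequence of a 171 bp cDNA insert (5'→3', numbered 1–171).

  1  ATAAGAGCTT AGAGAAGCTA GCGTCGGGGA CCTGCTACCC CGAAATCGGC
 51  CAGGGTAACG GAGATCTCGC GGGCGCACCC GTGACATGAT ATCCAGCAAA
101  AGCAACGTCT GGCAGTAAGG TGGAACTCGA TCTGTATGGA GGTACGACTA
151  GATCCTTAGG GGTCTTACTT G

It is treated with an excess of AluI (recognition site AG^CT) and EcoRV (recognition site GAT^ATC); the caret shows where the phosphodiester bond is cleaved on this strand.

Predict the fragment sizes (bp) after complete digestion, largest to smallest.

AluI sites (AGCT) start at positions 6, 16.
AluI cuts after base 2 of each site, so after positions 7, 17.
The EcoRV site (GATATC) starts at position 88.
EcoRV cuts after base 3 of each site, so after position 90.
Combined cut positions: 7, 17, 90.
Linear molecule, 3 cuts → 4 fragments:
  1–7 → 7 bp
  8–17 → 10 bp
  18–90 → 73 bp
  91–171 → 81 bp
Sorted largest to smallest: 81, 73, 10, 7 bp.

81, 73, 10, 7 bp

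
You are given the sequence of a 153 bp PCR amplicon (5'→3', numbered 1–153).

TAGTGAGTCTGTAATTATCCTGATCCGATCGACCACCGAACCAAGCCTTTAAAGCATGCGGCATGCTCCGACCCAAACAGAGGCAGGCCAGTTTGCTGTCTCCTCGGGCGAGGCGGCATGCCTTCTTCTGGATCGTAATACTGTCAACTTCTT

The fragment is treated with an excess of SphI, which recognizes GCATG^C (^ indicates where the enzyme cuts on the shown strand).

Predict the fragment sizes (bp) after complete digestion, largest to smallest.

SphI sites (GCATGC) start at positions 54, 61, 116.
SphI cuts after base 5 of each site (before the last base), so after positions 58, 65, 120.
Linear molecule, 3 cuts → 4 fragments:
  1–58 → 58 bp
  59–65 → 7 bp
  66–120 → 55 bp
  121–153 → 33 bp
Sorted largest to smallest: 58, 55, 33, 7 bp.

58, 55, 33, 7 bp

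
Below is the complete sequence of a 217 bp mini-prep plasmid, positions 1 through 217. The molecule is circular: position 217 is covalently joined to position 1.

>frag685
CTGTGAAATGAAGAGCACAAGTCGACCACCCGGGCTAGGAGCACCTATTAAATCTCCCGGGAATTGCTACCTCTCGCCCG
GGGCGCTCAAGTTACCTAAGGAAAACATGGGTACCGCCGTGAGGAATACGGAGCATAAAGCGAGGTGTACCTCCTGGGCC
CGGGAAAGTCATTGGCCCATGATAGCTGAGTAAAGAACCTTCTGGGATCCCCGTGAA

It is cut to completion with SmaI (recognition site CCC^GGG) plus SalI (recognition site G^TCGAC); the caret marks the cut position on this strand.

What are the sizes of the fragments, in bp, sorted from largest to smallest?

SmaI sites (CCCGGG) start at positions 29, 56, 77, 159.
SmaI cuts after base 3 of each site, so after positions 31, 58, 79, 161.
The SalI site (GTCGAC) starts at position 21.
SalI cuts after the first base of each site, so after position 21.
Combined cut positions: 21, 31, 58, 79, 161.
Circular molecule, 5 cuts → 5 fragments:
  22–31 → 10 bp
  32–58 → 27 bp
  59–79 → 21 bp
  80–161 → 82 bp
  162–217 then 1–21 → 56 + 21 = 77 bp
Sorted largest to smallest: 82, 77, 27, 21, 10 bp.

82, 77, 27, 21, 10 bp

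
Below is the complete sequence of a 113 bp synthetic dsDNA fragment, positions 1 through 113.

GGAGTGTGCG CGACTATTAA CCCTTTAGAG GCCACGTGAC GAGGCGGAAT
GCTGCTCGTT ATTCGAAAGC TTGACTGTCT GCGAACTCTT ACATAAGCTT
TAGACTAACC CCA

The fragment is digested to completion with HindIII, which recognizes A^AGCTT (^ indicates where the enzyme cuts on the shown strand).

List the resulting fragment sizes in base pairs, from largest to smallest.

HindIII sites (AAGCTT) start at positions 67, 95.
HindIII cuts after the first base of each site, so after positions 67, 95.
Linear molecule, 2 cuts → 3 fragments:
  1–67 → 67 bp
  68–95 → 28 bp
  96–113 → 18 bp
Sorted largest to smallest: 67, 28, 18 bp.

67, 28, 18 bp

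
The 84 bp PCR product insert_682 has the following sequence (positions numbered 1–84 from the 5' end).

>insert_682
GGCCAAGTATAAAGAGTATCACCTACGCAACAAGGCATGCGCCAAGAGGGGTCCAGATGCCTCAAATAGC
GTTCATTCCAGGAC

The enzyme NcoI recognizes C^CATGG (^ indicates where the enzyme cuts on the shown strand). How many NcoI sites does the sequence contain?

No occurrence of CCATGG is present in the sequence.
NcoI does not cut: 0 sites.

0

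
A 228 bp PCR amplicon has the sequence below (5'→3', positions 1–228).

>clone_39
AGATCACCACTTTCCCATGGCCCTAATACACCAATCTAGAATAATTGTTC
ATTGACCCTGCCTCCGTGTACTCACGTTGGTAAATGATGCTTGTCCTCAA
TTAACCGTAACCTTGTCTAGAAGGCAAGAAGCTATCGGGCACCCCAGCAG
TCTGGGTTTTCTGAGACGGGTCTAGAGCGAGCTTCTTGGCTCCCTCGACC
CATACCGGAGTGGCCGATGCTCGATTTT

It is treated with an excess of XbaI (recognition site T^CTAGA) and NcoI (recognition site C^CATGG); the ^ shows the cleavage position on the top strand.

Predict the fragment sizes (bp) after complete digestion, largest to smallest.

XbaI sites (TCTAGA) start at positions 35, 116, 171.
XbaI cuts after the first base of each site, so after positions 35, 116, 171.
The NcoI site (CCATGG) starts at position 15.
NcoI cuts after the first base of each site, so after position 15.
Combined cut positions: 15, 35, 116, 171.
Linear molecule, 4 cuts → 5 fragments:
  1–15 → 15 bp
  16–35 → 20 bp
  36–116 → 81 bp
  117–171 → 55 bp
  172–228 → 57 bp
Sorted largest to smallest: 81, 57, 55, 20, 15 bp.

81, 57, 55, 20, 15 bp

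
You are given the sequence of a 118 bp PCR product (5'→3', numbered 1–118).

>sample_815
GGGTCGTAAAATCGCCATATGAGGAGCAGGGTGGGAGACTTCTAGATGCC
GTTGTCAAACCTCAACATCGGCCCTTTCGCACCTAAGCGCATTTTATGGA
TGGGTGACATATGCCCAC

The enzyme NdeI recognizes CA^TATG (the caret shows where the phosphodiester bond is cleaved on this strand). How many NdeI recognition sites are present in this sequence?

CATATG occurs starting at positions 16, 108.
NdeI cuts at 2 sites.

2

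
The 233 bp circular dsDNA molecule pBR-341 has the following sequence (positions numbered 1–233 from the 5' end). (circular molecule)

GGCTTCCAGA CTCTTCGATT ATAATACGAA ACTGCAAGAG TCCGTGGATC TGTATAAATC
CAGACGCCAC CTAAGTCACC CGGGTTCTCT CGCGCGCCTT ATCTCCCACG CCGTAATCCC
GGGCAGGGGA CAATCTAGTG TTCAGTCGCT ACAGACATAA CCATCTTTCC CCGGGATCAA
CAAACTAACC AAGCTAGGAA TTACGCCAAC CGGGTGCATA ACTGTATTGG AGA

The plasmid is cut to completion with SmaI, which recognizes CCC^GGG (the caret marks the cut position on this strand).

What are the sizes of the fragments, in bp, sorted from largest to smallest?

SmaI sites (CCCGGG) start at positions 79, 118, 170.
SmaI cuts after base 3 of each site, so after positions 81, 120, 172.
Circular molecule, 3 cuts → 3 fragments:
  82–120 → 39 bp
  121–172 → 52 bp
  173–233 then 1–81 → 61 + 81 = 142 bp
Sorted largest to smallest: 142, 52, 39 bp.

142, 52, 39 bp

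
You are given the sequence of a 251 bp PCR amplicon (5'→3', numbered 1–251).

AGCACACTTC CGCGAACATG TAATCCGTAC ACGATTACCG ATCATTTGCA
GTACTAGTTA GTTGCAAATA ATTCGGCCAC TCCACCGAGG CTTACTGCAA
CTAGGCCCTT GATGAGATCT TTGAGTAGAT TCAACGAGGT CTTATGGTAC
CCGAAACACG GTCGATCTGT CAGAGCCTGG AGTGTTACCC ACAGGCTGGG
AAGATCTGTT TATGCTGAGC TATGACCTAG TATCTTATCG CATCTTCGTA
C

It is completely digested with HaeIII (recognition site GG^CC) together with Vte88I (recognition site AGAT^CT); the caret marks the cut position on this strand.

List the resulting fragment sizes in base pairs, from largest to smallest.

HaeIII sites (GGCC) start at positions 75, 104.
HaeIII cuts after base 2 of each site, so after positions 76, 105.
Vte88I sites (AGATCT) start at positions 115, 202.
Vte88I cuts after base 4 of each site, so after positions 118, 205.
Combined cut positions: 76, 105, 118, 205.
Linear molecule, 4 cuts → 5 fragments:
  1–76 → 76 bp
  77–105 → 29 bp
  106–118 → 13 bp
  119–205 → 87 bp
  206–251 → 46 bp
Sorted largest to smallest: 87, 76, 46, 29, 13 bp.

87, 76, 46, 29, 13 bp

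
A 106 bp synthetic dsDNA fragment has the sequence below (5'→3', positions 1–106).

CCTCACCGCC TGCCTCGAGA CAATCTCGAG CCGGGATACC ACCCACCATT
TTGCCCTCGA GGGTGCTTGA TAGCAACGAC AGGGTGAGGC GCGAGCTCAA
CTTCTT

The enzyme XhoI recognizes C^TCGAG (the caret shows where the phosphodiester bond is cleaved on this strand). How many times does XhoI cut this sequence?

3

CTCGAG occurs starting at positions 14, 25, 56.
XhoI cuts at 3 sites.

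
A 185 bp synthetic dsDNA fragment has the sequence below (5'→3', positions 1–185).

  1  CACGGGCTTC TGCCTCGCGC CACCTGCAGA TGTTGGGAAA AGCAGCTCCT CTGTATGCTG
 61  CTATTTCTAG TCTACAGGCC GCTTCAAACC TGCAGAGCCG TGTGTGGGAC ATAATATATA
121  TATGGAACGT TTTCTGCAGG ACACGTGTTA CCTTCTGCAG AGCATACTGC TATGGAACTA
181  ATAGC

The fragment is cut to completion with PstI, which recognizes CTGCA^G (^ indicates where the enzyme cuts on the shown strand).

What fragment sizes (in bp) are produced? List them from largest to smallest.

PstI sites (CTGCAG) start at positions 24, 90, 134, 155.
PstI cuts after base 5 of each site (before the last base), so after positions 28, 94, 138, 159.
Linear molecule, 4 cuts → 5 fragments:
  1–28 → 28 bp
  29–94 → 66 bp
  95–138 → 44 bp
  139–159 → 21 bp
  160–185 → 26 bp
Sorted largest to smallest: 66, 44, 28, 26, 21 bp.

66, 44, 28, 26, 21 bp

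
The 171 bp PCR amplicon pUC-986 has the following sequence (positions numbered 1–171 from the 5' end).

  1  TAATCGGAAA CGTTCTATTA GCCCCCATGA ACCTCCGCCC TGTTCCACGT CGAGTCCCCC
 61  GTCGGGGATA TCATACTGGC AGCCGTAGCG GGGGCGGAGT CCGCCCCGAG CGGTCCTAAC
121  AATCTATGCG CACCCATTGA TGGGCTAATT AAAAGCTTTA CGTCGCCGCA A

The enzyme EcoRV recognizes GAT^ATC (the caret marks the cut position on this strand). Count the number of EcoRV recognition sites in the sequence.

1

GATATC occurs starting at position 67.
EcoRV cuts at 1 site.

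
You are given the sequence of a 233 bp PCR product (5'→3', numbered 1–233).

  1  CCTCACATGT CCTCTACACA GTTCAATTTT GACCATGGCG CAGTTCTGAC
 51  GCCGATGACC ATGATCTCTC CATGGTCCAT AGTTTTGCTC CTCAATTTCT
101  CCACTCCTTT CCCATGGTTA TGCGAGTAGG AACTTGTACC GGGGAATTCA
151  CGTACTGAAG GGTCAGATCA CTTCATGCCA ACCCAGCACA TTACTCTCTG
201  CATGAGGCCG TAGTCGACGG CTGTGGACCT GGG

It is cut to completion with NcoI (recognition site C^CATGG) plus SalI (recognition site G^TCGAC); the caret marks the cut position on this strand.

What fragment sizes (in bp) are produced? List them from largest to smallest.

NcoI sites (CCATGG) start at positions 33, 70, 112.
NcoI cuts after the first base of each site, so after positions 33, 70, 112.
The SalI site (GTCGAC) starts at position 213.
SalI cuts after the first base of each site, so after position 213.
Combined cut positions: 33, 70, 112, 213.
Linear molecule, 4 cuts → 5 fragments:
  1–33 → 33 bp
  34–70 → 37 bp
  71–112 → 42 bp
  113–213 → 101 bp
  214–233 → 20 bp
Sorted largest to smallest: 101, 42, 37, 33, 20 bp.

101, 42, 37, 33, 20 bp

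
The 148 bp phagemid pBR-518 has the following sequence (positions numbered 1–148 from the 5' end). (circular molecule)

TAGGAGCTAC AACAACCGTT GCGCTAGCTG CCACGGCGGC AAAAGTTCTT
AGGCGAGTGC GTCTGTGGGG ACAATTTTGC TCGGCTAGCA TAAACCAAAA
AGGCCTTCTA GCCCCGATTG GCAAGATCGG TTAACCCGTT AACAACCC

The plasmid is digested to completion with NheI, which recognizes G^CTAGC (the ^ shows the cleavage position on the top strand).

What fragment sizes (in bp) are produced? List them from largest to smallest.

87, 61 bp

NheI sites (GCTAGC) start at positions 23, 84.
NheI cuts after the first base of each site, so after positions 23, 84.
Circular molecule, 2 cuts → 2 fragments:
  24–84 → 61 bp
  85–148 then 1–23 → 64 + 23 = 87 bp
Sorted largest to smallest: 87, 61 bp.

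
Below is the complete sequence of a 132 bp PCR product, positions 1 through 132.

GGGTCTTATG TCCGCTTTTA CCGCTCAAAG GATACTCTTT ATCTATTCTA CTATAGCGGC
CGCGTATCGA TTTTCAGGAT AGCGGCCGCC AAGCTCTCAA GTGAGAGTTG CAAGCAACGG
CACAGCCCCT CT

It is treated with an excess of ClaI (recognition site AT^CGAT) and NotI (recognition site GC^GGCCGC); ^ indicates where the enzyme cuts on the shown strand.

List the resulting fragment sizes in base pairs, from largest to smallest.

57, 49, 16, 10 bp

The ClaI site (ATCGAT) starts at position 66.
ClaI cuts after base 2 of each site, so after position 67.
NotI sites (GCGGCCGC) start at positions 56, 82.
NotI cuts after base 2 of each site, so after positions 57, 83.
Combined cut positions: 57, 67, 83.
Linear molecule, 3 cuts → 4 fragments:
  1–57 → 57 bp
  58–67 → 10 bp
  68–83 → 16 bp
  84–132 → 49 bp
Sorted largest to smallest: 57, 49, 16, 10 bp.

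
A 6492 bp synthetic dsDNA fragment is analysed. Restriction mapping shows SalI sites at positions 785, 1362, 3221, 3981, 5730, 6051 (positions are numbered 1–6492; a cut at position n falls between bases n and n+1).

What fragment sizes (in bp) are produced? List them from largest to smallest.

Linear molecule, 6 cuts → 7 fragments:
  785 − 0 = 785 bp
  1362 − 785 = 577 bp
  3221 − 1362 = 1859 bp
  3981 − 3221 = 760 bp
  5730 − 3981 = 1749 bp
  6051 − 5730 = 321 bp
  6492 − 6051 = 441 bp
Sorted largest to smallest: 1859, 1749, 785, 760, 577, 441, 321 bp.

1859, 1749, 785, 760, 577, 441, 321 bp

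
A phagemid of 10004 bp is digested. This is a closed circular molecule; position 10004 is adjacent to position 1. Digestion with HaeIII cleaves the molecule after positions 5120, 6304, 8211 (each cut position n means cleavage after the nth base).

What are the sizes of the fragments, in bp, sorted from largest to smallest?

6913, 1907, 1184 bp

Circular molecule, 3 cuts → 3 fragments:
  6304 − 5120 = 1184 bp
  8211 − 6304 = 1907 bp
  wrap: 10004 − 8211 + 5120 = 6913 bp
Sorted largest to smallest: 6913, 1907, 1184 bp.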